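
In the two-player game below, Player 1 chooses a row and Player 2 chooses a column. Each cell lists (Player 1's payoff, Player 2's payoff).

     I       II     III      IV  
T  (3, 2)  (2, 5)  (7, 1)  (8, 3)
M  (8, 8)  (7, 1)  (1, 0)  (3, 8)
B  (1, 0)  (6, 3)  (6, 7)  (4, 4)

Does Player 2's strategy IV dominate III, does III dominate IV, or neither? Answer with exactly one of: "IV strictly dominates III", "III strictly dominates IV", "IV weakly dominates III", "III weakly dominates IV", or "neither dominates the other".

Compare IV to III across every action of Player 1: T: 3>1, M: 8>0, B: 4<7.
IV does better at T, M but worse at B; neither strategy dominates the other.

neither dominates the other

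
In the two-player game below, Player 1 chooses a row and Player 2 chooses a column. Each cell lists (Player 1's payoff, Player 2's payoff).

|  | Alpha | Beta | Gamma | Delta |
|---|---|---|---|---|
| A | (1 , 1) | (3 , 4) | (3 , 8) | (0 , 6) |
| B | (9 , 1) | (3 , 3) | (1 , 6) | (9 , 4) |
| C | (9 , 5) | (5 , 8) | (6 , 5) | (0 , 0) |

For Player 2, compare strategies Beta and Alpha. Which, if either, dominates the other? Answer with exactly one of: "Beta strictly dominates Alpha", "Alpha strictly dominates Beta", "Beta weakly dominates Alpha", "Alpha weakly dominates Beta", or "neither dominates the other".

Beta's payoffs vs Alpha's, by Player 1's action — A: 4>1, B: 3>1, C: 8>5.
Every comparison favours Beta, so Beta strictly dominates Alpha.

Beta strictly dominates Alpha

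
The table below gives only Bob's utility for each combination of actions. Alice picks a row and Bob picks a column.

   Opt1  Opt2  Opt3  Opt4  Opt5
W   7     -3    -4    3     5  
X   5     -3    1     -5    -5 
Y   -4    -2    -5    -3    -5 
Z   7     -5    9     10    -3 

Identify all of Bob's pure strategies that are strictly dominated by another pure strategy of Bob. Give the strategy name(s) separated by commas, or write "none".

Nothing dominates Opt1: Opt2 at W (7>-3); Opt3 at W (7>-4); Opt4 at W (7>3); Opt5 at W (7>5).
Opt2: no other strategy beats it everywhere (Opt1 at Y (-2>-4); Opt3 at W (-3>-4); Opt4 at X (-3>-5); Opt5 at X (-3>-5)).
Opt3 is not dominated — it holds its own against Opt1 at Z (9>7); Opt2 at X (1>-3); Opt4 at X (1>-5); Opt5 at X (1>-5).
Opt4 is not dominated — it holds its own against Opt1 at Y (-3>-4); Opt2 at W (3>-3); Opt3 at W (3>-4); Opt5 at X (-5=-5).
Opt5: dominated, since Opt1 does at least as well everywhere (W: 7>5, X: 5>-5, Y: -4>-5, Z: 7>-3).

Opt5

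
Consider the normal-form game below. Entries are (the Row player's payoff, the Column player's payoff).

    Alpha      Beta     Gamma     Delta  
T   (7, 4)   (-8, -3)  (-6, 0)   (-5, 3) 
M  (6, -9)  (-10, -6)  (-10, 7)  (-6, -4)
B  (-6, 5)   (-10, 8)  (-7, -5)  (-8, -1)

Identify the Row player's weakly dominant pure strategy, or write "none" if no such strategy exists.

T vs M: Alpha: 7>6, Beta: -8>-10, Gamma: -6>-10, Delta: -5>-6.
T vs B: Alpha: 7>-6, Beta: -8>-10, Gamma: -6>-7, Delta: -5>-8.
T is at least as good as every other strategy against every opponent action, so it is weakly dominant.

T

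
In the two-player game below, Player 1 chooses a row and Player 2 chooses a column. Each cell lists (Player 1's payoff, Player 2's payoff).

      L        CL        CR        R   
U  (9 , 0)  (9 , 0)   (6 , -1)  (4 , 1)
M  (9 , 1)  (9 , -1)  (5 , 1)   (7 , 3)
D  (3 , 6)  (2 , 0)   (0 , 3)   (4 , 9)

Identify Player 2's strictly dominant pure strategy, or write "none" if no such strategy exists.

R vs L: U: 1>0, M: 3>1, D: 9>6.
R vs CL: U: 1>0, M: 3>-1, D: 9>0.
R vs CR: U: 1>-1, M: 3>1, D: 9>3.
R strictly beats every other strategy against every opponent action, so it is strictly dominant.

R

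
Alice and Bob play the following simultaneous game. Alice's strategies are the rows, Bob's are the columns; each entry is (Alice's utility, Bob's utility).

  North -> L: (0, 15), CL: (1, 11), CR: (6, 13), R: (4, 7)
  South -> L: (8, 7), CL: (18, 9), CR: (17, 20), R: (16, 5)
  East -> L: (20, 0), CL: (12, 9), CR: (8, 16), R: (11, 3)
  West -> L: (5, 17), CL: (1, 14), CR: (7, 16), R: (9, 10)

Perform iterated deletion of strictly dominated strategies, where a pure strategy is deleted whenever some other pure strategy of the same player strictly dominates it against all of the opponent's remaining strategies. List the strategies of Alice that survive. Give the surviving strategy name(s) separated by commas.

South

Row North is eliminated: South beats it against every remaining column (L: 8>0, CL: 18>1, CR: 17>6, R: 16>4).
Row West is eliminated: South beats it against every remaining column (L: 8>5, CL: 18>1, CR: 17>7, R: 16>9).
For Bob, CL strictly dominates L on the remaining rows (South: 9>7, East: 9>0); eliminate L.
Alice's strategy East is strictly dominated by South (CL: 18>12, CR: 17>8, R: 16>11) and is removed.
Bob's strategy CL is strictly dominated by CR (South: 20>9) and is removed.
For Bob, CR strictly dominates R on the remaining rows (South: 20>5); eliminate R.
Among the remaining strategies, none is strictly dominated by another pure strategy of the same player, so the elimination stops.
Surviving strategies — Alice: {South}; Bob: {CR}.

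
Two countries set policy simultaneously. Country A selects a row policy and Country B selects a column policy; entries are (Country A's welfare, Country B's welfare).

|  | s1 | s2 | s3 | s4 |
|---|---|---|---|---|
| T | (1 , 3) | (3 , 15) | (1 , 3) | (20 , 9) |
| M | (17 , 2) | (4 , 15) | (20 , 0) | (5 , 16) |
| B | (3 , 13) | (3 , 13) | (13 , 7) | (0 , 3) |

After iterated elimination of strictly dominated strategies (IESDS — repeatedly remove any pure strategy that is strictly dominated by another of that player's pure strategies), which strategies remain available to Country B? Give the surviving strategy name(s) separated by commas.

s2, s4

Country A's strategy B is strictly dominated by M (s1: 17>3, s2: 4>3, s3: 20>13, s4: 5>0) and is removed.
Country B's strategy s1 is strictly dominated by s2 (T: 15>3, M: 15>2) and is removed.
Country B's strategy s3 is strictly dominated by s2 (T: 15>3, M: 15>0) and is removed.
Among the remaining strategies, none is strictly dominated by another pure strategy of the same player, so the elimination stops.
Surviving strategies — Country A: {T, M}; Country B: {s2, s4}.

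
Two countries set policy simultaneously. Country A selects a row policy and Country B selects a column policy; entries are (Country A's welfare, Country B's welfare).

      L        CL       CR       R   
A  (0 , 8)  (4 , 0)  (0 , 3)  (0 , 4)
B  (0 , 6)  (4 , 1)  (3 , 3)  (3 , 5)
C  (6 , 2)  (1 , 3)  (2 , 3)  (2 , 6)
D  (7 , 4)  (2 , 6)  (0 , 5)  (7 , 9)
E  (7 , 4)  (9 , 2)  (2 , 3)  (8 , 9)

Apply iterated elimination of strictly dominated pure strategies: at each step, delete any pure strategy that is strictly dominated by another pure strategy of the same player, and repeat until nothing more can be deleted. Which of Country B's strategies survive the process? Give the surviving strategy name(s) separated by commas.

Country A's strategy A is strictly dominated by E (L: 7>0, CL: 9>4, CR: 2>0, R: 8>0) and is removed.
Country B's strategy CL is strictly dominated by R (B: 5>1, C: 6>3, D: 9>6, E: 9>2) and is removed.
For Country B, R strictly dominates CR on the remaining rows (B: 5>3, C: 6>3, D: 9>5, E: 9>3); eliminate CR.
Row B is eliminated: D beats it against every remaining column (L: 7>0, R: 7>3).
For Country A, D strictly dominates C on the remaining columns (L: 7>6, R: 7>2); eliminate C.
Column L is eliminated: R beats it against every remaining row (D: 9>4, E: 9>4).
Row D is eliminated: E beats it against every remaining column (R: 8>7).
Among the remaining strategies, none is strictly dominated by another pure strategy of the same player, so the elimination stops.
Surviving strategies — Country A: {E}; Country B: {R}.

R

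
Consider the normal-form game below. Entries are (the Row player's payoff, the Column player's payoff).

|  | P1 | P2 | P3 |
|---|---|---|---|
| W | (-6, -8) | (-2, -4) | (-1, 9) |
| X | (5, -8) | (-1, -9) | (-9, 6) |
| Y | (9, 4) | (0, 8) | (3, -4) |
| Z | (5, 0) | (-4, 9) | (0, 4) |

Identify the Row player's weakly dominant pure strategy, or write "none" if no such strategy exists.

Y vs W: P1: 9>-6, P2: 0>-2, P3: 3>-1.
Y vs X: P1: 9>5, P2: 0>-1, P3: 3>-9.
Y vs Z: P1: 9>5, P2: 0>-4, P3: 3>0.
Y is at least as good as every other strategy against every opponent action, so it is weakly dominant.

Y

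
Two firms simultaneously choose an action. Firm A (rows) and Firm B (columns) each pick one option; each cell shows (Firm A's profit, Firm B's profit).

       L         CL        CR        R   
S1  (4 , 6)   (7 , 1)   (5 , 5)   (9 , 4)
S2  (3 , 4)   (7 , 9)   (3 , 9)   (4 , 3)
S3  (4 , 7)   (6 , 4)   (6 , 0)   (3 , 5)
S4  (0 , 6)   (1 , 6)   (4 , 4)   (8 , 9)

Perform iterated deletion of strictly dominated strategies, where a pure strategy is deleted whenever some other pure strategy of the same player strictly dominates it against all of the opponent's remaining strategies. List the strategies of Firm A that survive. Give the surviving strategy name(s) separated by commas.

S1, S2, S3

For Firm A, S1 strictly dominates S4 on the remaining columns (L: 4>0, CL: 7>1, CR: 5>4, R: 9>8); eliminate S4.
Firm B's strategy R is strictly dominated by L (S1: 6>4, S2: 4>3, S3: 7>5) and is removed.
Among the remaining strategies, none is strictly dominated by another pure strategy of the same player, so the elimination stops.
Surviving strategies — Firm A: {S1, S2, S3}; Firm B: {L, CL, CR}.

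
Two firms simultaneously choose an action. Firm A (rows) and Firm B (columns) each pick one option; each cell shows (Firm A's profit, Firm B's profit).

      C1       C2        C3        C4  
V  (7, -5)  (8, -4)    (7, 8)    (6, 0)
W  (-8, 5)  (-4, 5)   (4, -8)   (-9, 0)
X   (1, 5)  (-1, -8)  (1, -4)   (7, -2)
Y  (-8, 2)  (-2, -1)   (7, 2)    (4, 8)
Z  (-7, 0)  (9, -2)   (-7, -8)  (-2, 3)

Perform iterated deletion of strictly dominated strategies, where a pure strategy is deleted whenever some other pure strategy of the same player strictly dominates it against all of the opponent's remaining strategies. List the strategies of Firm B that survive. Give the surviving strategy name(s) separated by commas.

Row W is eliminated: V beats it against every remaining column (C1: 7>-8, C2: 8>-4, C3: 7>4, C4: 6>-9).
Column C2 is eliminated: C4 beats it against every remaining row (V: 0>-4, X: -2>-8, Y: 8>-1, Z: 3>-2).
Row Z is eliminated: V beats it against every remaining column (C1: 7>-7, C3: 7>-7, C4: 6>-2).
Among the remaining strategies, none is strictly dominated by another pure strategy of the same player, so the elimination stops.
Surviving strategies — Firm A: {V, X, Y}; Firm B: {C1, C3, C4}.

C1, C3, C4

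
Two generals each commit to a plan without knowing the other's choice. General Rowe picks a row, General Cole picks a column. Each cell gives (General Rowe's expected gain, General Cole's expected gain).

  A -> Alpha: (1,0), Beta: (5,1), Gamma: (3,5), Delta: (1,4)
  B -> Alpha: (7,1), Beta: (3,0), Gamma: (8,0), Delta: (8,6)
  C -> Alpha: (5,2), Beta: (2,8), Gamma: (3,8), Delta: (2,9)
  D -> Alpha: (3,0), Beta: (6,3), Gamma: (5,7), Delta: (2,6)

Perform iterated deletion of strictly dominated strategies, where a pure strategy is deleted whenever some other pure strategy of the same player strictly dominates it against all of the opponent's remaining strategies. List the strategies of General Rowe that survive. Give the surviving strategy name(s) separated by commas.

General Rowe's strategy A is strictly dominated by D (Alpha: 3>1, Beta: 6>5, Gamma: 5>3, Delta: 2>1) and is removed.
For General Rowe, B strictly dominates C on the remaining columns (Alpha: 7>5, Beta: 3>2, Gamma: 8>3, Delta: 8>2); eliminate C.
For General Cole, Delta strictly dominates Alpha on the remaining rows (B: 6>1, D: 6>0); eliminate Alpha.
For General Cole, Delta strictly dominates Beta on the remaining rows (B: 6>0, D: 6>3); eliminate Beta.
General Rowe's strategy D is strictly dominated by B (Gamma: 8>5, Delta: 8>2) and is removed.
Column Gamma is eliminated: Delta beats it against every remaining row (B: 6>0).
Among the remaining strategies, none is strictly dominated by another pure strategy of the same player, so the elimination stops.
Surviving strategies — General Rowe: {B}; General Cole: {Delta}.

B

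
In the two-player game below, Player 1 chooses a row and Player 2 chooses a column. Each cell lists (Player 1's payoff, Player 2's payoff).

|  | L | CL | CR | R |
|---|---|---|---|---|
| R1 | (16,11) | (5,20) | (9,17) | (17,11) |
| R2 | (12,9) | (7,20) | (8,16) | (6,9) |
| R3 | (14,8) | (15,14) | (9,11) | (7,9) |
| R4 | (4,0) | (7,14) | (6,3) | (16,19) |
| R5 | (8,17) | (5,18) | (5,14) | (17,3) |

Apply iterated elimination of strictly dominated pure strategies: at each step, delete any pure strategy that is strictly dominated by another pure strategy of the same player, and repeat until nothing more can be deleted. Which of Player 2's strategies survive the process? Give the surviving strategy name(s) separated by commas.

CL, R

Player 1's strategy R2 is strictly dominated by R3 (L: 14>12, CL: 15>7, CR: 9>8, R: 7>6) and is removed.
Column L is eliminated: CL beats it against every remaining row (R1: 20>11, R3: 14>8, R4: 14>0, R5: 18>17).
Player 2's strategy CR is strictly dominated by CL (R1: 20>17, R3: 14>11, R4: 14>3, R5: 18>14) and is removed.
Among the remaining strategies, none is strictly dominated by another pure strategy of the same player, so the elimination stops.
Surviving strategies — Player 1: {R1, R3, R4, R5}; Player 2: {CL, R}.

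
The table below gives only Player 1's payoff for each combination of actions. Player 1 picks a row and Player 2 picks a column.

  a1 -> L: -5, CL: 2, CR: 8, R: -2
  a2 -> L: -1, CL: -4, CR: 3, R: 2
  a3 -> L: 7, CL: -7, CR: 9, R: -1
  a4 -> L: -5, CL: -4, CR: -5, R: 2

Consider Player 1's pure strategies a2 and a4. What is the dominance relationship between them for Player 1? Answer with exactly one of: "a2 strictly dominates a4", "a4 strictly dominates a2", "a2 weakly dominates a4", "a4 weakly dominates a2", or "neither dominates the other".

a2 weakly dominates a4

a2's payoffs vs a4's, by Player 2's action — L: -1>-5, CL: -4=-4, CR: 3>-5, R: 2=2.
a2 is at least as good everywhere and strictly better somewhere (tied only at CL, R), so a2 weakly but not strictly dominates a4.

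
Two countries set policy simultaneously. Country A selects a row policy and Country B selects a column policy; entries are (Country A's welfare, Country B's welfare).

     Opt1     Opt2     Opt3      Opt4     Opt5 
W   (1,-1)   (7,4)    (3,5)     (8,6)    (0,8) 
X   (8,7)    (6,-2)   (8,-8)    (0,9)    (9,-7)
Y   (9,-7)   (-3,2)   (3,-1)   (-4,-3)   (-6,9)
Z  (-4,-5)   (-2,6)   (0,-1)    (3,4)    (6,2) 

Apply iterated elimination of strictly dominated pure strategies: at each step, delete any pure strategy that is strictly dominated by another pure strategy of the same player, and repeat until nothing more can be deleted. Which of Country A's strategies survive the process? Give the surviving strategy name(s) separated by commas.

Country B's strategy Opt1 is strictly dominated by Opt4 (W: 6>-1, X: 9>7, Y: -3>-7, Z: 4>-5) and is removed.
Row Y is eliminated: X beats it against every remaining column (Opt2: 6>-3, Opt3: 8>3, Opt4: 0>-4, Opt5: 9>-6).
Country B's strategy Opt3 is strictly dominated by Opt4 (W: 6>5, X: 9>-8, Z: 4>-1) and is removed.
Among the remaining strategies, none is strictly dominated by another pure strategy of the same player, so the elimination stops.
Surviving strategies — Country A: {W, X, Z}; Country B: {Opt2, Opt4, Opt5}.

W, X, Z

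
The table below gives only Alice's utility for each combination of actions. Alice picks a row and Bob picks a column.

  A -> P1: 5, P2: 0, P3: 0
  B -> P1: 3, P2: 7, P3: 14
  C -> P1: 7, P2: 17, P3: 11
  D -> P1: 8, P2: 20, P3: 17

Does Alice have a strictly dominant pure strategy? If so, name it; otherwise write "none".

D vs A: P1: 8>5, P2: 20>0, P3: 17>0.
D vs B: P1: 8>3, P2: 20>7, P3: 17>14.
D vs C: P1: 8>7, P2: 20>17, P3: 17>11.
D strictly beats every other strategy against every opponent action, so it is strictly dominant.

D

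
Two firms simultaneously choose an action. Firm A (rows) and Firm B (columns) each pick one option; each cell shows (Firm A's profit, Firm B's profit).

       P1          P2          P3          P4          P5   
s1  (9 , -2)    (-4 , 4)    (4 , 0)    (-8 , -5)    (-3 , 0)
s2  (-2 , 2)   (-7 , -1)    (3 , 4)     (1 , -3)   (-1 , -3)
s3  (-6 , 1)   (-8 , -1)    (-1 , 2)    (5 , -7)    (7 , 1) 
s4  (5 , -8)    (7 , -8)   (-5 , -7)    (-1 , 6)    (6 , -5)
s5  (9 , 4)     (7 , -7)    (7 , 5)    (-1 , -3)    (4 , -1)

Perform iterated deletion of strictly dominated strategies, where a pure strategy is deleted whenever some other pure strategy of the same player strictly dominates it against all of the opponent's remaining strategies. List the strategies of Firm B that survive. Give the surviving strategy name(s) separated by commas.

P3

Firm B's strategy P1 is strictly dominated by P3 (s1: 0>-2, s2: 4>2, s3: 2>1, s4: -7>-8, s5: 5>4) and is removed.
Row s1 is eliminated: s5 beats it against every remaining column (P2: 7>-4, P3: 7>4, P4: -1>-8, P5: 4>-3).
Firm B's strategy P2 is strictly dominated by P3 (s2: 4>-1, s3: 2>-1, s4: -7>-8, s5: 5>-7) and is removed.
For Firm A, s3 strictly dominates s4 on the remaining columns (P3: -1>-5, P4: 5>-1, P5: 7>6); eliminate s4.
Firm B's strategy P4 is strictly dominated by P3 (s2: 4>-3, s3: 2>-7, s5: 5>-3) and is removed.
Row s2 is eliminated: s5 beats it against every remaining column (P3: 7>3, P5: 4>-1).
Column P5 is eliminated: P3 beats it against every remaining row (s3: 2>1, s5: 5>-1).
Row s3 is eliminated: s5 beats it against every remaining column (P3: 7>-1).
Among the remaining strategies, none is strictly dominated by another pure strategy of the same player, so the elimination stops.
Surviving strategies — Firm A: {s5}; Firm B: {P3}.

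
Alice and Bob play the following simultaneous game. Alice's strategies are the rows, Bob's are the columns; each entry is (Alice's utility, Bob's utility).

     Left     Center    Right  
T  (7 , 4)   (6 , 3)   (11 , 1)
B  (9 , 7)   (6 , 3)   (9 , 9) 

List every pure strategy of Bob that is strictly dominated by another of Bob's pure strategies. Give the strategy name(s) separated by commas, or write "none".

Left is not dominated — it holds its own against Center at T (4>3); Right at T (4>1).
Center is strictly dominated by Left (T: 4>3, B: 7>3).
Nothing dominates Right: Left at B (9>7); Center at B (9>3).

Center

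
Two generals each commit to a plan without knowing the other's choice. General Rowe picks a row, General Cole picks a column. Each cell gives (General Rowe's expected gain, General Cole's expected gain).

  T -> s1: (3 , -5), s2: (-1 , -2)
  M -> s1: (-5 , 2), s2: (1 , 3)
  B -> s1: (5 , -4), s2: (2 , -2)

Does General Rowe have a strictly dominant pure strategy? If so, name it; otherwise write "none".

B vs T: s1: 5>3, s2: 2>-1.
B vs M: s1: 5>-5, s2: 2>1.
B strictly beats every other strategy against every opponent action, so it is strictly dominant.

B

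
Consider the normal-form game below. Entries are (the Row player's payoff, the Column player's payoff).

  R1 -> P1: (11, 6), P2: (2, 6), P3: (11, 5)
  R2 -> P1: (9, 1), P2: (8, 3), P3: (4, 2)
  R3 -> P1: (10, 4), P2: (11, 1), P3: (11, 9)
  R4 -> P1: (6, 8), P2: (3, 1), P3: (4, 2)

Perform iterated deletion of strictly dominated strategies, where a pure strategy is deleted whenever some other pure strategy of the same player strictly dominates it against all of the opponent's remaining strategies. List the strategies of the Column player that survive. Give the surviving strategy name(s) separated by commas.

P1, P2, P3

Row R2 is eliminated: R3 beats it against every remaining column (P1: 10>9, P2: 11>8, P3: 11>4).
The Row player's strategy R4 is strictly dominated by R3 (P1: 10>6, P2: 11>3, P3: 11>4) and is removed.
Among the remaining strategies, none is strictly dominated by another pure strategy of the same player, so the elimination stops.
Surviving strategies — the Row player: {R1, R3}; the Column player: {P1, P2, P3}.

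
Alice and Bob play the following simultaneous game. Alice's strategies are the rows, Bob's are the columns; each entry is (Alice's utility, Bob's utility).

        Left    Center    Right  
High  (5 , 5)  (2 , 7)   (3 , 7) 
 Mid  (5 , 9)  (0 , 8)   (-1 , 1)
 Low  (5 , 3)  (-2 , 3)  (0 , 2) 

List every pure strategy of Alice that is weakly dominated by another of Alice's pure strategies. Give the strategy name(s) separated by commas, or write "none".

Mid, Low

High is not dominated — it holds its own against Mid at Center (2>0); Low at Center (2>-2).
Mid is weakly dominated by High (Left: 5=5, Center: 2>0, Right: 3>-1).
Low is weakly dominated by High (Left: 5=5, Center: 2>-2, Right: 3>0).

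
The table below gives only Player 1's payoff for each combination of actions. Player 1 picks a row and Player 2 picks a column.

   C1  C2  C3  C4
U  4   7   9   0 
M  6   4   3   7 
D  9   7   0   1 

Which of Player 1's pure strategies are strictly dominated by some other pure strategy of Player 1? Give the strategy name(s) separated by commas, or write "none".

U: no other strategy beats it everywhere (M at C2 (7>4); D at C2 (7=7)).
M is not dominated — it holds its own against U at C1 (6>4); D at C3 (3>0).
D: no other strategy beats it everywhere (U at C1 (9>4); M at C1 (9>6)).

none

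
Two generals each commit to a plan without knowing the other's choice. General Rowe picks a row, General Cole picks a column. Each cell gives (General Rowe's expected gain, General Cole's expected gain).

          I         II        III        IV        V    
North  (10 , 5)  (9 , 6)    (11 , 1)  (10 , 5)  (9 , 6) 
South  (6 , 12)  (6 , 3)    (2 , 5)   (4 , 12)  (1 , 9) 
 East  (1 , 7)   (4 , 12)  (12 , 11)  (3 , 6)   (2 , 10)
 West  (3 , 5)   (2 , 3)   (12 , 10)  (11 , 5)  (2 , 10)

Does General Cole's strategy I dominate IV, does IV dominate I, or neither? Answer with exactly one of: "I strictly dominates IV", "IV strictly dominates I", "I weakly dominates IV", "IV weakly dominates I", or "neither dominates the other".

Compare I to IV across each opponent action: North: 5=5, South: 12=12, East: 7>6, West: 5=5.
I is at least as good everywhere and strictly better somewhere (tied only at North, South, West), so I weakly but not strictly dominates IV.

I weakly dominates IV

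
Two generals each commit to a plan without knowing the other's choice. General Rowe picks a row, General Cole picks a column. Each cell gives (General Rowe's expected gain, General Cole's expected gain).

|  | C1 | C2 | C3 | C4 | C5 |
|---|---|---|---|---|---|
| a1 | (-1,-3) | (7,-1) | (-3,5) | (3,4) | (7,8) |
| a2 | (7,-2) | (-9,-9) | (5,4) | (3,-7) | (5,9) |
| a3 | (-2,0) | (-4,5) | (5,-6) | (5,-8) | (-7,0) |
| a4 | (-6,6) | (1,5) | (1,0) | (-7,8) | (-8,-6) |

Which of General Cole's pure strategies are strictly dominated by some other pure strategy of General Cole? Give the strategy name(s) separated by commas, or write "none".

C1 is not dominated — it holds its own against C2 at a2 (-2>-9); C3 at a3 (0>-6); C4 at a2 (-2>-7); C5 at a3 (0=0).
C2 is not dominated — it holds its own against C1 at a1 (-1>-3); C3 at a3 (5>-6); C4 at a3 (5>-8); C5 at a3 (5>0).
C3: no other strategy beats it everywhere (C1 at a1 (5>-3); C2 at a1 (5>-1); C4 at a1 (5>4); C5 at a4 (0>-6)).
C4: no other strategy beats it everywhere (C1 at a1 (4>-3); C2 at a1 (4>-1); C3 at a4 (8>0); C5 at a4 (8>-6)).
C5: no other strategy beats it everywhere (C1 at a1 (8>-3); C2 at a1 (8>-1); C3 at a1 (8>5); C4 at a1 (8>4)).

none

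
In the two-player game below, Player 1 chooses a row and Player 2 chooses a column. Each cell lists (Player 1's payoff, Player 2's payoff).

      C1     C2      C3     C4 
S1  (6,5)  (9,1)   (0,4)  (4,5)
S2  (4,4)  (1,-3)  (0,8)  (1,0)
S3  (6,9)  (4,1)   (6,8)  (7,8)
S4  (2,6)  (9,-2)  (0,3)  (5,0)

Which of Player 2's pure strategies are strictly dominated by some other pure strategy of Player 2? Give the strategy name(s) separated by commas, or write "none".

C1: no other strategy beats it everywhere (C2 at S1 (5>1); C3 at S1 (5>4); C4 at S1 (5=5)).
C1 strictly dominates C2 — S1: 5>1, S2: 4>-3, S3: 9>1, S4: 6>-2.
Nothing dominates C3: C1 at S2 (8>4); C2 at S1 (4>1); C4 at S2 (8>0).
Nothing dominates C4: C1 at S1 (5=5); C2 at S1 (5>1); C3 at S1 (5>4).

C2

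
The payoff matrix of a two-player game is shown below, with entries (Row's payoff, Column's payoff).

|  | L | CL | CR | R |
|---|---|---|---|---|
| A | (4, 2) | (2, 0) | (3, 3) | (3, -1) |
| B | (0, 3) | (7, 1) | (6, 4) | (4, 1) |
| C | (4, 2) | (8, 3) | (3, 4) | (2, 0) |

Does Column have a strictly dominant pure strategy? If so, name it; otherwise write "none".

CR

CR vs L: A: 3>2, B: 4>3, C: 4>2.
CR vs CL: A: 3>0, B: 4>1, C: 4>3.
CR vs R: A: 3>-1, B: 4>1, C: 4>0.
CR strictly beats every other strategy against every opponent action, so it is strictly dominant.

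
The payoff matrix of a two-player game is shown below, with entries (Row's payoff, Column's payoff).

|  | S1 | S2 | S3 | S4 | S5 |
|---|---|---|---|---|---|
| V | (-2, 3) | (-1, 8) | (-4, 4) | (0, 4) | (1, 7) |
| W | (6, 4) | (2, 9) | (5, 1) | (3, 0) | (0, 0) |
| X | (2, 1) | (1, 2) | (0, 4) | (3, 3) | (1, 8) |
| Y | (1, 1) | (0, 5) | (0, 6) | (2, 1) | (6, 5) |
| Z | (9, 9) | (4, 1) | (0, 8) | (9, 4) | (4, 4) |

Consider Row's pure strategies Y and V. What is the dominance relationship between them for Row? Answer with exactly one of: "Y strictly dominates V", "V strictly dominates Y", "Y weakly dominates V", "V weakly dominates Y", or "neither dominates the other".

Y strictly dominates V

Y's payoffs vs V's, by Column's action — S1: 1>-2, S2: 0>-1, S3: 0>-4, S4: 2>0, S5: 6>1.
Every comparison favours Y, so Y strictly dominates V.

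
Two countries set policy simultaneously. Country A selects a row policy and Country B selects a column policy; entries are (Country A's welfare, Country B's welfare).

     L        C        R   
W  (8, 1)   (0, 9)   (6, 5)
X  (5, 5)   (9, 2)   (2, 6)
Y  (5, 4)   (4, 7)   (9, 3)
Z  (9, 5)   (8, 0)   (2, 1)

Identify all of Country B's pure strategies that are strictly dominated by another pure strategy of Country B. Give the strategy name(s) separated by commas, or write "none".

L: no other strategy beats it everywhere (C at X (5>2); R at Y (4>3)).
C: no other strategy beats it everywhere (L at W (9>1); R at W (9>5)).
R is not dominated — it holds its own against L at W (5>1); C at X (6>2).

none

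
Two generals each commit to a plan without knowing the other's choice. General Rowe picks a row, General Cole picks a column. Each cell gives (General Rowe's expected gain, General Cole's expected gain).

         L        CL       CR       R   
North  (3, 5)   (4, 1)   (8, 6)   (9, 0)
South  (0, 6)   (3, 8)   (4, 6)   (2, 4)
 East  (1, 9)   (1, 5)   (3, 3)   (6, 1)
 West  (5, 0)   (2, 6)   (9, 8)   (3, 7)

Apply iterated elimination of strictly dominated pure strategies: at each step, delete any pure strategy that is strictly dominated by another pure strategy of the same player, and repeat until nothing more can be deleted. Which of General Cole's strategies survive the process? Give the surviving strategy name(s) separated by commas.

For General Rowe, North strictly dominates South on the remaining columns (L: 3>0, CL: 4>3, CR: 8>4, R: 9>2); eliminate South.
Row East is eliminated: North beats it against every remaining column (L: 3>1, CL: 4>1, CR: 8>3, R: 9>6).
Column L is eliminated: CR beats it against every remaining row (North: 6>5, West: 8>0).
Column CL is eliminated: CR beats it against every remaining row (North: 6>1, West: 8>6).
For General Cole, CR strictly dominates R on the remaining rows (North: 6>0, West: 8>7); eliminate R.
Row North is eliminated: West beats it against every remaining column (CR: 9>8).
Among the remaining strategies, none is strictly dominated by another pure strategy of the same player, so the elimination stops.
Surviving strategies — General Rowe: {West}; General Cole: {CR}.

CR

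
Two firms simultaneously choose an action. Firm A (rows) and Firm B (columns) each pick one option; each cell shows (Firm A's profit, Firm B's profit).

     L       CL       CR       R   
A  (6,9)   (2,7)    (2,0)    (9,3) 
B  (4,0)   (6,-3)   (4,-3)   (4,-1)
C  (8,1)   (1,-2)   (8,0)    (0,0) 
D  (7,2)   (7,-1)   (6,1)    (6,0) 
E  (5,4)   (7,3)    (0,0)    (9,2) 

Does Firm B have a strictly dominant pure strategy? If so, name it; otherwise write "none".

L vs CL: A: 9>7, B: 0>-3, C: 1>-2, D: 2>-1, E: 4>3.
L vs CR: A: 9>0, B: 0>-3, C: 1>0, D: 2>1, E: 4>0.
L vs R: A: 9>3, B: 0>-1, C: 1>0, D: 2>0, E: 4>2.
L strictly beats every other strategy against every opponent action, so it is strictly dominant.

L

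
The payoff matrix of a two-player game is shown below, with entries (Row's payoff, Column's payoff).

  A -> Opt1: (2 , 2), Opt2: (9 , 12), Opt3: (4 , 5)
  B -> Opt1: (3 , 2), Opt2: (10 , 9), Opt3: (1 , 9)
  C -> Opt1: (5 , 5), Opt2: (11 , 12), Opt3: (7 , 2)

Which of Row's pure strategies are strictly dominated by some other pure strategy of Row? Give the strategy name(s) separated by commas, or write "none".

A, B

A: dominated, since C does at least as well everywhere (Opt1: 5>2, Opt2: 11>9, Opt3: 7>4).
B is strictly dominated by C (Opt1: 5>3, Opt2: 11>10, Opt3: 7>1).
Nothing dominates C: A at Opt1 (5>2); B at Opt1 (5>3).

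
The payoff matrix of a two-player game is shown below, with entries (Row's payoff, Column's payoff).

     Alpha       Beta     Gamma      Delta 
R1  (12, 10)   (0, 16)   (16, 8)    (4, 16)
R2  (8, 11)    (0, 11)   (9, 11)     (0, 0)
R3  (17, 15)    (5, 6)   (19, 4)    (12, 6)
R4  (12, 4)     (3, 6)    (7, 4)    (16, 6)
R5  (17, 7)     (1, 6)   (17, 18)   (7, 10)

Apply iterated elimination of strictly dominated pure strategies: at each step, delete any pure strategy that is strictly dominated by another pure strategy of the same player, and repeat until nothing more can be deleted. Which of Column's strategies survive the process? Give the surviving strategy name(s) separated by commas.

Row's strategy R1 is strictly dominated by R3 (Alpha: 17>12, Beta: 5>0, Gamma: 19>16, Delta: 12>4) and is removed.
For Row, R3 strictly dominates R2 on the remaining columns (Alpha: 17>8, Beta: 5>0, Gamma: 19>9, Delta: 12>0); eliminate R2.
Among the remaining strategies, none is strictly dominated by another pure strategy of the same player, so the elimination stops.
Surviving strategies — Row: {R3, R4, R5}; Column: {Alpha, Beta, Gamma, Delta}.

Alpha, Beta, Gamma, Delta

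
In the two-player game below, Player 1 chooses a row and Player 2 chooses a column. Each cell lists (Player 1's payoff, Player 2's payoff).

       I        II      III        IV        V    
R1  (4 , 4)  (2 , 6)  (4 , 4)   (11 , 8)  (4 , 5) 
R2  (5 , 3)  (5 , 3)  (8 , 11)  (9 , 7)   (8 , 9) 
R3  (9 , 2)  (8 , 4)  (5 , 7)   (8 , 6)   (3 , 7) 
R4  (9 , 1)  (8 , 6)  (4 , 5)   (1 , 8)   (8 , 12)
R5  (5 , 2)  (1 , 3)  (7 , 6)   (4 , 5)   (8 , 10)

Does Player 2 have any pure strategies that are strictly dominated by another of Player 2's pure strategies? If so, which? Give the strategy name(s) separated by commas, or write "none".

IV strictly dominates I — R1: 8>4, R2: 7>3, R3: 6>2, R4: 8>1, R5: 5>2.
II: dominated, since IV does at least as well everywhere (R1: 8>6, R2: 7>3, R3: 6>4, R4: 8>6, R5: 5>3).
III: no other strategy beats it everywhere (I at R1 (4=4); II at R2 (11>3); IV at R2 (11>7); V at R2 (11>9)).
Nothing dominates IV: I at R1 (8>4); II at R1 (8>6); III at R1 (8>4); V at R1 (8>5).
V is not dominated — it holds its own against I at R1 (5>4); II at R2 (9>3); III at R1 (5>4); IV at R2 (9>7).

I, II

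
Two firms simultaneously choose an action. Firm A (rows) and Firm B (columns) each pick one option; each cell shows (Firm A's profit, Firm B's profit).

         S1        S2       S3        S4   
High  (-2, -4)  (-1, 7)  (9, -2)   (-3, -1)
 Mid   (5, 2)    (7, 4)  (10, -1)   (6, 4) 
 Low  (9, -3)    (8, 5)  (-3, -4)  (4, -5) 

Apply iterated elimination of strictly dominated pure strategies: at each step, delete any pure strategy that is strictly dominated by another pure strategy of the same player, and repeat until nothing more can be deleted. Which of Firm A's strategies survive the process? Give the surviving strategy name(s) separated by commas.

Mid, Low

Row High is eliminated: Mid beats it against every remaining column (S1: 5>-2, S2: 7>-1, S3: 10>9, S4: 6>-3).
Column S1 is eliminated: S2 beats it against every remaining row (Mid: 4>2, Low: 5>-3).
Firm B's strategy S3 is strictly dominated by S2 (Mid: 4>-1, Low: 5>-4) and is removed.
Among the remaining strategies, none is strictly dominated by another pure strategy of the same player, so the elimination stops.
Surviving strategies — Firm A: {Mid, Low}; Firm B: {S2, S4}.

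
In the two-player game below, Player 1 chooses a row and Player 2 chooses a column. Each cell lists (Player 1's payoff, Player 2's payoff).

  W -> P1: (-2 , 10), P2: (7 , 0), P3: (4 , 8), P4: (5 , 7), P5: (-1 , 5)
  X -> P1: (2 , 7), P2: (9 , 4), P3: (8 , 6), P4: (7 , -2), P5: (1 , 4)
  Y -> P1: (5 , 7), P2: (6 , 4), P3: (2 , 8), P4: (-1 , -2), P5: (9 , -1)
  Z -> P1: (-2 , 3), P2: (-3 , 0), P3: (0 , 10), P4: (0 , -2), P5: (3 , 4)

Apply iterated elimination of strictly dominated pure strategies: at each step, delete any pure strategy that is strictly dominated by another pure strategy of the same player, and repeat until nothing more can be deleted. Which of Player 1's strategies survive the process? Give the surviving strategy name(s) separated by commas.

X, Y

Player 1's strategy W is strictly dominated by X (P1: 2>-2, P2: 9>7, P3: 8>4, P4: 7>5, P5: 1>-1) and is removed.
Player 2's strategy P2 is strictly dominated by P1 (X: 7>4, Y: 7>4, Z: 3>0) and is removed.
Player 2's strategy P4 is strictly dominated by P1 (X: 7>-2, Y: 7>-2, Z: 3>-2) and is removed.
Row Z is eliminated: Y beats it against every remaining column (P1: 5>-2, P3: 2>0, P5: 9>3).
For Player 2, P1 strictly dominates P5 on the remaining rows (X: 7>4, Y: 7>-1); eliminate P5.
Among the remaining strategies, none is strictly dominated by another pure strategy of the same player, so the elimination stops.
Surviving strategies — Player 1: {X, Y}; Player 2: {P1, P3}.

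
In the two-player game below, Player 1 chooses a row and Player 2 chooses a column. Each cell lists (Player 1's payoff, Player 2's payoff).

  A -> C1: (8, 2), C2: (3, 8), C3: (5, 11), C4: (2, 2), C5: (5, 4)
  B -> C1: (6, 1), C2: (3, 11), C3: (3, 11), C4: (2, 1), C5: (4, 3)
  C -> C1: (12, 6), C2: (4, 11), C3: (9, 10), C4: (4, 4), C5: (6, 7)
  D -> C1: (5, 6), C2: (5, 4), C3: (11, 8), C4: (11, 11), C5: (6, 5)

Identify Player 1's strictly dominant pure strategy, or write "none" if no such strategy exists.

A fails to dominate B at C2 (3=3).
B fails to dominate A at C1 (6<8).
C fails to dominate D at C2 (4<5).
D fails to dominate A at C1 (5<8).
No single strategy dominates all the others.

none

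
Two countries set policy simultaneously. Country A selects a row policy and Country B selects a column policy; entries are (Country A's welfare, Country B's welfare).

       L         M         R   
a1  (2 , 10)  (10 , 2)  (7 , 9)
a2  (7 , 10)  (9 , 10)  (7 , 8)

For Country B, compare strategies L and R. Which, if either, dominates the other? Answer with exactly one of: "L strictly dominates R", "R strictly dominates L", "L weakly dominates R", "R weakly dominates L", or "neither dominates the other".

Compare L to R across each opponent action: a1: 10>9, a2: 10>8.
L gives a strictly higher payoff against each opponent action, so L strictly dominates R.

L strictly dominates R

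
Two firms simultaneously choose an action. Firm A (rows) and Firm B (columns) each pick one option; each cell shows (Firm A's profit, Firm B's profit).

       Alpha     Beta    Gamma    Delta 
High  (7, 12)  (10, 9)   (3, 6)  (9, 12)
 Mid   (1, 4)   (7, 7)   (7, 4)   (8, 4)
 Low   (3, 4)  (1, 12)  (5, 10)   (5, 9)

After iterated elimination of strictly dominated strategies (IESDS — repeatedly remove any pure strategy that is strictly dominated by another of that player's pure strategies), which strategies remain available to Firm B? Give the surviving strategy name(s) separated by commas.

Alpha, Delta

Column Gamma is eliminated: Beta beats it against every remaining row (High: 9>6, Mid: 7>4, Low: 12>10).
Firm A's strategy Mid is strictly dominated by High (Alpha: 7>1, Beta: 10>7, Delta: 9>8) and is removed.
Firm A's strategy Low is strictly dominated by High (Alpha: 7>3, Beta: 10>1, Delta: 9>5) and is removed.
Firm B's strategy Beta is strictly dominated by Alpha (High: 12>9) and is removed.
Among the remaining strategies, none is strictly dominated by another pure strategy of the same player, so the elimination stops.
Surviving strategies — Firm A: {High}; Firm B: {Alpha, Delta}.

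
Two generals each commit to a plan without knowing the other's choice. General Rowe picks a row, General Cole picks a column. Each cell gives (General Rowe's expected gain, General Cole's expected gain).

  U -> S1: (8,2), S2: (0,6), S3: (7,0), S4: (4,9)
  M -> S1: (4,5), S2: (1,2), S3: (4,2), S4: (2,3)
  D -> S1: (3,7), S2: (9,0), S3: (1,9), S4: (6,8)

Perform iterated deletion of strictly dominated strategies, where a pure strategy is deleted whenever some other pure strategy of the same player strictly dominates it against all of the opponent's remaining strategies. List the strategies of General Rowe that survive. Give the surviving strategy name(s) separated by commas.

U, D

Column S2 is eliminated: S4 beats it against every remaining row (U: 9>6, M: 3>2, D: 8>0).
For General Rowe, U strictly dominates M on the remaining columns (S1: 8>4, S3: 7>4, S4: 4>2); eliminate M.
Column S1 is eliminated: S4 beats it against every remaining row (U: 9>2, D: 8>7).
Among the remaining strategies, none is strictly dominated by another pure strategy of the same player, so the elimination stops.
Surviving strategies — General Rowe: {U, D}; General Cole: {S3, S4}.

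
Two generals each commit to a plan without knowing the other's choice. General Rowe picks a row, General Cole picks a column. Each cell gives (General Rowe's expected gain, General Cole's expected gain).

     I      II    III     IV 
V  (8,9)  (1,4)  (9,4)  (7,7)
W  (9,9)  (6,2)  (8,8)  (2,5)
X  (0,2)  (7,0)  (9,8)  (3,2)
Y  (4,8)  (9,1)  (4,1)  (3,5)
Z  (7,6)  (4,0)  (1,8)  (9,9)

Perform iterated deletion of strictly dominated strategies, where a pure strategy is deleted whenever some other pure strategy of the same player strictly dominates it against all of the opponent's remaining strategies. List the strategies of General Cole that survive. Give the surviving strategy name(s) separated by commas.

Column II is eliminated: I beats it against every remaining row (V: 9>4, W: 9>2, X: 2>0, Y: 8>1, Z: 6>0).
Row Y is eliminated: V beats it against every remaining column (I: 8>4, III: 9>4, IV: 7>3).
Among the remaining strategies, none is strictly dominated by another pure strategy of the same player, so the elimination stops.
Surviving strategies — General Rowe: {V, W, X, Z}; General Cole: {I, III, IV}.

I, III, IV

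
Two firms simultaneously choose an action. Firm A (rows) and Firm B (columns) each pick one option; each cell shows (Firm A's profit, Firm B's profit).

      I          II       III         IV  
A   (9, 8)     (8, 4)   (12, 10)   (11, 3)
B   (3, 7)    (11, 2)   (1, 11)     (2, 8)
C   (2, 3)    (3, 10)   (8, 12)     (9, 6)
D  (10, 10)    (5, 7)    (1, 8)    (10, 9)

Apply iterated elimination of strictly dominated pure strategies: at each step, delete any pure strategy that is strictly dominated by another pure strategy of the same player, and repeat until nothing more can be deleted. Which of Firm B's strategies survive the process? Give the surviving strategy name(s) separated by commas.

I, III

For Firm A, A strictly dominates C on the remaining columns (I: 9>2, II: 8>3, III: 12>8, IV: 11>9); eliminate C.
For Firm B, I strictly dominates II on the remaining rows (A: 8>4, B: 7>2, D: 10>7); eliminate II.
For Firm A, A strictly dominates B on the remaining columns (I: 9>3, III: 12>1, IV: 11>2); eliminate B.
Column IV is eliminated: I beats it against every remaining row (A: 8>3, D: 10>9).
Among the remaining strategies, none is strictly dominated by another pure strategy of the same player, so the elimination stops.
Surviving strategies — Firm A: {A, D}; Firm B: {I, III}.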